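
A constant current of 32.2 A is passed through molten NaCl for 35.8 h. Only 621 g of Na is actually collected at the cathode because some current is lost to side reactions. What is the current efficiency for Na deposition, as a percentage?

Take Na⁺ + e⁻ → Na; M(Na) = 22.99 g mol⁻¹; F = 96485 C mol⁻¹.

Q = I·t = 32.20 × 128880 = 4150000 C; n(e⁻) = 4150000/96485 = 43.01 mol.
Theoretical n(Na) = n(e⁻)/1 = 43.01 mol, i.e. m_theo = 43.01 × 22.99 = 988.8 g.
Efficiency = m_actual / m_theo = 621 / 988.8 = 62.8 %.

62.8 %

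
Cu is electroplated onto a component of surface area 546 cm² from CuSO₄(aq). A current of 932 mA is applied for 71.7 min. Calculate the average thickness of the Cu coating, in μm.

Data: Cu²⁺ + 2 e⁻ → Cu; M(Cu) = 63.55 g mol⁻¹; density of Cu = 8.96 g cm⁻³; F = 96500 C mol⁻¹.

2.70 μm

Q = I·t = 0.9320 × 4302.0 = 4009 C; n(e⁻) = 0.04155 mol.
n(Cu) = n(e⁻)/2 = 0.02077 mol, so m = 0.02077 × 63.55 = 1.320 g.
Volume = m/ρ = 1.320 / 8.96 = 0.1473 cm³.
Thickness = V/A = 0.1473 / 546 = 2.70 × 10⁻⁴ cm = 2.70 μm.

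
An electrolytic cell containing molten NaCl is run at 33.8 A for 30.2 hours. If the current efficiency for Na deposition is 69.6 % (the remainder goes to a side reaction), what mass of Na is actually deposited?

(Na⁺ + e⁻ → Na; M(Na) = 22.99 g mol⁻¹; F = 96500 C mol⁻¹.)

609 g

Q = I·t = 33.80 × 108720 = 3675000 C.
n(e⁻) = 3675000/96500 = 38.08 mol; theoretically n(Na) = 38.08/1 = 38.08 mol, m_theo = 875.5 g.
At 69.6 % efficiency, m_actual = 0.696 × 875.5 = 609 g.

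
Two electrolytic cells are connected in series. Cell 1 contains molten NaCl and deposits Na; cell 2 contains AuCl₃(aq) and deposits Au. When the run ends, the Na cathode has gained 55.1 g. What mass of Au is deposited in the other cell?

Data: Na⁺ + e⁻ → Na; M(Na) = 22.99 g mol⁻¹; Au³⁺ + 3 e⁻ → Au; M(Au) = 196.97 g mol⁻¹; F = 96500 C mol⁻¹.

n(Na) = 55.1 / 22.99 = 2.397 mol.
Since Na⁺ + e⁻ → Na, n(e⁻) passed = 1 × 2.397 = 2.397 mol.
Cells in series carry the same charge, so the same 2.397 mol of electrons passes through cell 2.
Au³⁺ + 3 e⁻ → Au, so n(Au) = 2.397 / 3 = 0.7989 mol.
m(Au) = 0.7989 × 196.97 = 157 g.

157 g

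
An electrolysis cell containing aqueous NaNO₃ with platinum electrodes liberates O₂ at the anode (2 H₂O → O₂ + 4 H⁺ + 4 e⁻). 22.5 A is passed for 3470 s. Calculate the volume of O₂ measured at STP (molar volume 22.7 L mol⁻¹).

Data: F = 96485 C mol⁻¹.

4.59 L

Q = I·t = 22.50 A × 3470.0 s = 78080 C.
n(e⁻) = Q/F = 78080 / 96485 = 0.8092 mol.
4 electrons are transferred per O₂ molecule, so n(O₂) = 0.8092 / 4 = 0.2023 mol.
V = n × V_m = 0.2023 × 22.7 = 4.59 L.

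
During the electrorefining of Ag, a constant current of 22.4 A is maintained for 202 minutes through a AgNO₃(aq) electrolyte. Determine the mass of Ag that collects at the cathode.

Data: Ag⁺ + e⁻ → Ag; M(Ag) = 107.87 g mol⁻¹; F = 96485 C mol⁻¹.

Q = I·t = 22.40 A × 12120 s = 271500 C.
n(e⁻) = Q/F = 271500 / 96485 = 2.814 mol.
Ag⁺ + e⁻ → Ag, so n(Ag) = n(e⁻)/1 = 2.814 mol.
m = n·M = 2.814 × 107.87 = 304 g.

304 g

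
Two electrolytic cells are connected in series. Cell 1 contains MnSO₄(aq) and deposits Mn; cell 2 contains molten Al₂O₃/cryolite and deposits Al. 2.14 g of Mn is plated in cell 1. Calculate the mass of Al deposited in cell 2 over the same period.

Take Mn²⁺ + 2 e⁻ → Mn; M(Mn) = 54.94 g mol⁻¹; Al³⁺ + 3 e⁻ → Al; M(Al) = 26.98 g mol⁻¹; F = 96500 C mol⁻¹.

n(Mn) = 2.14 / 54.94 = 0.03895 mol.
Since Mn²⁺ + 2 e⁻ → Mn, n(e⁻) passed = 2 × 0.03895 = 0.07790 mol.
Cells in series carry the same charge, so the same 0.07790 mol of electrons passes through cell 2.
Al³⁺ + 3 e⁻ → Al, so n(Al) = 0.07790 / 3 = 0.02597 mol.
m(Al) = 0.02597 × 26.98 = 0.701 g.

0.701 g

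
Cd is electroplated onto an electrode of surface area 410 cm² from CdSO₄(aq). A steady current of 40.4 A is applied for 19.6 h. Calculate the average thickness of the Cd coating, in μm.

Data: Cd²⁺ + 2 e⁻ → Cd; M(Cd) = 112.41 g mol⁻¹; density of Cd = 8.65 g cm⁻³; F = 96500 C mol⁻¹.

4680 μm

Q = I·t = 40.40 × 70560 = 2851000 C; n(e⁻) = 29.54 mol.
n(Cd) = n(e⁻)/2 = 14.77 mol, so m = 14.77 × 112.41 = 1660 g.
Volume = m/ρ = 1660 / 8.65 = 191.9 cm³.
Thickness = V/A = 191.9 / 410 = 0.468 cm = 4680 μm.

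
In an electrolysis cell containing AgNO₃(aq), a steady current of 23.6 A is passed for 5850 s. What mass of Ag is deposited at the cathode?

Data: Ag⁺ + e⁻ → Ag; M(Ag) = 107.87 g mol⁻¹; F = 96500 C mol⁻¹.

154 g

Q = I·t = 23.60 A × 5850.0 s = 138100 C.
n(e⁻) = Q/F = 138100 / 96500 = 1.431 mol.
Ag⁺ + e⁻ → Ag, so n(Ag) = n(e⁻)/1 = 1.431 mol.
m = n·M = 1.431 × 107.87 = 154 g.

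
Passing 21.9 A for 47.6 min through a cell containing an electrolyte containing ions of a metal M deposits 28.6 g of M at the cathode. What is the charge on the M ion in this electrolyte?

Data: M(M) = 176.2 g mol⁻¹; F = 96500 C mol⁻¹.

Q = I·t = 21.90 A × 2856.0 s = 62550 C, so n(e⁻) = 62550/96500 = 0.6481 mol.
n(M) deposited = 28.6 / 176.2 = 0.1623 mol.
Electrons per atom = n(e⁻)/n(M) = 0.6481 / 0.1623 = 3.99 ≈ 4, so the ion is M⁴⁺.

+4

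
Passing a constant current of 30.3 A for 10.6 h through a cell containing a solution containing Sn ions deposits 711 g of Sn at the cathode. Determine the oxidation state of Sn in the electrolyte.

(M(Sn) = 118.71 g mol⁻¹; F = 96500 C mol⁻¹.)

Q = I·t = 30.30 A × 38160 s = 1156000 C, so n(e⁻) = 1156000/96500 = 11.98 mol.
n(Sn) deposited = 711 / 118.71 = 5.989 mol.
Electrons per atom = n(e⁻)/n(Sn) = 11.98 / 5.989 = 2.00 ≈ 2, so the ion is Sn²⁺.

+2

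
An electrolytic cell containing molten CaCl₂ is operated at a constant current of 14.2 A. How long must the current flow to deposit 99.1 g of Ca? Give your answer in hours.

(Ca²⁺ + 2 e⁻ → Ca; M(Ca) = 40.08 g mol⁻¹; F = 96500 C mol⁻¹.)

n(Ca) = m/M = 99.1 / 40.08 = 2.473 mol.
Each Ca atom requires 2 electrons, so n(e⁻) = 2 × 2.473 = 4.945 mol.
Q = n(e⁻)·F = 4.945 × 96500 = 477200 C.
t = Q/I = 477200 / 14.20 A = 33610 s = 9.33 h.

9.33 h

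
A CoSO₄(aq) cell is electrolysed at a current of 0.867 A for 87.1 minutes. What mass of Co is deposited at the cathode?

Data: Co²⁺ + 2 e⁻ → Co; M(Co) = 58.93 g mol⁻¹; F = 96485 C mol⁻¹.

1.38 g

Q = I·t = 0.8670 A × 5226.0 s = 4531 C.
n(e⁻) = Q/F = 4531 / 96485 = 0.04696 mol.
Co²⁺ + 2 e⁻ → Co, so n(Co) = n(e⁻)/2 = 0.02348 mol.
m = n·M = 0.02348 × 58.93 = 1.38 g.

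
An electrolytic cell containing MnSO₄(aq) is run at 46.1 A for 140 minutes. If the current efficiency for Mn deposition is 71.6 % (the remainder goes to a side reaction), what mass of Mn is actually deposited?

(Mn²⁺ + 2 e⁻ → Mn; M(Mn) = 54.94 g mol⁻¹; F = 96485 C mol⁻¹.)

Q = I·t = 46.10 × 8400.0 = 387200 C.
n(e⁻) = 387200/96485 = 4.013 mol; theoretically n(Mn) = 4.013/2 = 2.007 mol, m_theo = 110.3 g.
At 71.6 % efficiency, m_actual = 0.716 × 110.3 = 78.9 g.

78.9 g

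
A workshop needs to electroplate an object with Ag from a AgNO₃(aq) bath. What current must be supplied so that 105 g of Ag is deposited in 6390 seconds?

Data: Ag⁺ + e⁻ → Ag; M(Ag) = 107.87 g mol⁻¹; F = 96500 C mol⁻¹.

14.7 A

n(Ag) = 105 / 107.87 = 0.9734 mol.
n(e⁻) = 1 × 0.9734 = 0.9734 mol.
Q = n(e⁻)·F = 0.9734 × 96500 = 93930 C.
I = Q/t = 93930 / 6390.0 s = 14.7 A.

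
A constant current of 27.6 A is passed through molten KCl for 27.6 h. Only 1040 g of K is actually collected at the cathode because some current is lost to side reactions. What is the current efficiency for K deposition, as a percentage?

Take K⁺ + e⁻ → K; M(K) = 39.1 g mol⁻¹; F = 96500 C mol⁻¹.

Q = I·t = 27.60 × 99360 = 2742000 C; n(e⁻) = 2742000/96500 = 28.42 mol.
Theoretical n(K) = n(e⁻)/1 = 28.42 mol, i.e. m_theo = 28.42 × 39.1 = 1111 g.
Efficiency = m_actual / m_theo = 1040 / 1111 = 93.6 %.

93.6 %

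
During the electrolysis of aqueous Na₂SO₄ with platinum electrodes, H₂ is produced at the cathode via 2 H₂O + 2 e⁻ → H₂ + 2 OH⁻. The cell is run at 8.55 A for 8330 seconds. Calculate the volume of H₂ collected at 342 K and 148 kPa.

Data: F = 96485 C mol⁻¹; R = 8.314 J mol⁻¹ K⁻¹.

7.09 L

Q = I·t = 8.550 A × 8330.0 s = 71220 C.
n(e⁻) = Q/F = 71220 / 96485 = 0.7382 mol.
2 electrons are transferred per H₂ molecule, so n(H₂) = 0.7382 / 2 = 0.3691 mol.
V = nRT/P = (0.3691 × 8.314 × 342) / (148 × 10³ Pa) = 0.00709 m³ = 7.09 L.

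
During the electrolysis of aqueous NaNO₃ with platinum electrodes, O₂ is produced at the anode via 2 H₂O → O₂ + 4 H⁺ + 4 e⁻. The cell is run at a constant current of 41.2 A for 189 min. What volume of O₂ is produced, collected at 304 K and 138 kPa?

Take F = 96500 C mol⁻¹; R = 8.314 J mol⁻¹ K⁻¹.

Q = I·t = 41.20 A × 11340 s = 467200 C.
n(e⁻) = Q/F = 467200 / 96500 = 4.842 mol.
4 electrons are transferred per O₂ molecule, so n(O₂) = 4.842 / 4 = 1.210 mol.
V = nRT/P = (1.210 × 8.314 × 304) / (138 × 10³ Pa) = 0.0222 m³ = 22.2 L.

22.2 L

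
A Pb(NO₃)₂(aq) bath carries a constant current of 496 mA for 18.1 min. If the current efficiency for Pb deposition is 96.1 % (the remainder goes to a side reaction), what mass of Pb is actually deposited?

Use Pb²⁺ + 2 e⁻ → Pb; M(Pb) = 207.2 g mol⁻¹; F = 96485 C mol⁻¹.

0.556 g

Q = I·t = 0.4960 × 1086.0 = 538.7 C.
n(e⁻) = 538.7/96485 = 0.005583 mol; theoretically n(Pb) = 0.005583/2 = 0.002791 mol, m_theo = 0.5784 g.
At 96.1 % efficiency, m_actual = 0.961 × 0.5784 = 0.556 g.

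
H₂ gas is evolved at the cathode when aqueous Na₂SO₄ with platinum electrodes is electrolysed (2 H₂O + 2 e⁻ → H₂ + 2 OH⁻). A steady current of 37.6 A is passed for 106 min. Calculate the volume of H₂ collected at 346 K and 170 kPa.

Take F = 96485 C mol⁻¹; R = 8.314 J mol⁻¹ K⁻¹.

21.0 L

Q = I·t = 37.60 A × 6360.0 s = 239100 C.
n(e⁻) = Q/F = 239100 / 96485 = 2.478 mol.
2 electrons are transferred per H₂ molecule, so n(H₂) = 2.478 / 2 = 1.239 mol.
V = nRT/P = (1.239 × 8.314 × 346) / (170 × 10³ Pa) = 0.0210 m³ = 21.0 L.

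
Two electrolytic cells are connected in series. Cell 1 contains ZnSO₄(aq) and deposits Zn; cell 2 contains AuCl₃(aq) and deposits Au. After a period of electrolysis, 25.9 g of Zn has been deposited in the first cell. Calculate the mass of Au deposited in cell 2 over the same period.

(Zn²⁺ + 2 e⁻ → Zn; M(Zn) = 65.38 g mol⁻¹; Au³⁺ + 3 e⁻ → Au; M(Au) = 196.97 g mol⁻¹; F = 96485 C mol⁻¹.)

n(Zn) = 25.9 / 65.38 = 0.3961 mol.
Since Zn²⁺ + 2 e⁻ → Zn, n(e⁻) passed = 2 × 0.3961 = 0.7923 mol.
Cells in series carry the same charge, so the same 0.7923 mol of electrons passes through cell 2.
Au³⁺ + 3 e⁻ → Au, so n(Au) = 0.7923 / 3 = 0.2641 mol.
m(Au) = 0.2641 × 196.97 = 52.0 g.

52.0 g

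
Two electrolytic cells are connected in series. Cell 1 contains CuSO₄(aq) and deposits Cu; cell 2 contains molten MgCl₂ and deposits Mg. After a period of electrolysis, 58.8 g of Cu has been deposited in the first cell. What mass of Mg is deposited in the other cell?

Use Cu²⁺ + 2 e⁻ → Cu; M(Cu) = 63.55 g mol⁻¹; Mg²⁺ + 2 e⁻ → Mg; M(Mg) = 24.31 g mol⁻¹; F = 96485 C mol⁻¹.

22.5 g

n(Cu) = 58.8 / 63.55 = 0.9253 mol.
Since Cu²⁺ + 2 e⁻ → Cu, n(e⁻) passed = 2 × 0.9253 = 1.851 mol.
Cells in series carry the same charge, so the same 1.851 mol of electrons passes through cell 2.
Mg²⁺ + 2 e⁻ → Mg, so n(Mg) = 1.851 / 2 = 0.9253 mol.
m(Mg) = 0.9253 × 24.31 = 22.5 g.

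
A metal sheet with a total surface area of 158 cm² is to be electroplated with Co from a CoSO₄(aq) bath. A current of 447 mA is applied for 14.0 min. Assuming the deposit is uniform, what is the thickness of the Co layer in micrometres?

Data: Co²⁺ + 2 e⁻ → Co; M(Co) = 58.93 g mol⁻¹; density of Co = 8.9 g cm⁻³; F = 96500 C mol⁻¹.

Q = I·t = 0.4470 × 840.00 = 375.5 C; n(e⁻) = 0.003891 mol.
n(Co) = n(e⁻)/2 = 0.001945 mol, so m = 0.001945 × 58.93 = 0.1146 g.
Volume = m/ρ = 0.1146 / 8.9 = 0.01288 cm³.
Thickness = V/A = 0.01288 / 158 = 8.15 × 10⁻⁵ cm = 0.815 μm.

0.815 μm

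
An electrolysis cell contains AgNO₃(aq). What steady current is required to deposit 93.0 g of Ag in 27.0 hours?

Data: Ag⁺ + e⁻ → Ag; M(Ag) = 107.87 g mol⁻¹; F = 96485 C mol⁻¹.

0.856 A

n(Ag) = 93.0 / 107.87 = 0.8621 mol.
n(e⁻) = 1 × 0.8621 = 0.8621 mol.
Q = n(e⁻)·F = 0.8621 × 96485 = 83180 C.
I = Q/t = 83180 / 97200 s = 0.856 A.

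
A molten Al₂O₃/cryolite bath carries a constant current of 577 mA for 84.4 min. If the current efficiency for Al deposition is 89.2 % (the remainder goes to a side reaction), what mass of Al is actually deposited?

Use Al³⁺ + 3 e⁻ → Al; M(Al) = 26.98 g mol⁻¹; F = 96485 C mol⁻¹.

0.243 g

Q = I·t = 0.5770 × 5064.0 = 2922 C.
n(e⁻) = 2922/96485 = 0.03028 mol; theoretically n(Al) = 0.03028/3 = 0.01009 mol, m_theo = 0.2724 g.
At 89.2 % efficiency, m_actual = 0.892 × 0.2724 = 0.243 g.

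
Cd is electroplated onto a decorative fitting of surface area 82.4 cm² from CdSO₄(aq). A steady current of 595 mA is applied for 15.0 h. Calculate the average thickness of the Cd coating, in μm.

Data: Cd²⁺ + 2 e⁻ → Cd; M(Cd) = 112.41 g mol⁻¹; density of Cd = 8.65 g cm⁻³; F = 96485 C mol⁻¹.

263 μm

Q = I·t = 0.5950 × 54000 = 32130 C; n(e⁻) = 0.3330 mol.
n(Cd) = n(e⁻)/2 = 0.1665 mol, so m = 0.1665 × 112.41 = 18.72 g.
Volume = m/ρ = 18.72 / 8.65 = 2.164 cm³.
Thickness = V/A = 2.164 / 82.4 = 0.0263 cm = 263 μm.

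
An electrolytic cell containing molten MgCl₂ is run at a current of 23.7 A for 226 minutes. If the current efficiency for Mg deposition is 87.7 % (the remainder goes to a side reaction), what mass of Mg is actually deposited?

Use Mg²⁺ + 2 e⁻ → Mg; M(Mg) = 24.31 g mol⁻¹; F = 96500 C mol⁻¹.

Q = I·t = 23.70 × 13560 = 321400 C.
n(e⁻) = 321400/96500 = 3.330 mol; theoretically n(Mg) = 3.330/2 = 1.665 mol, m_theo = 40.48 g.
At 87.7 % efficiency, m_actual = 0.877 × 40.48 = 35.5 g.

35.5 g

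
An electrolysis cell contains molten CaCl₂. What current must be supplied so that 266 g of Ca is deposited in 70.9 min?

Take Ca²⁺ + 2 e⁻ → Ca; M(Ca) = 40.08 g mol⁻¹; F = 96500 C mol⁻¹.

301 A

n(Ca) = 266 / 40.08 = 6.637 mol.
n(e⁻) = 2 × 6.637 = 13.27 mol.
Q = n(e⁻)·F = 13.27 × 96500 = 1281000 C.
I = Q/t = 1281000 / 4254.0 s = 301 A.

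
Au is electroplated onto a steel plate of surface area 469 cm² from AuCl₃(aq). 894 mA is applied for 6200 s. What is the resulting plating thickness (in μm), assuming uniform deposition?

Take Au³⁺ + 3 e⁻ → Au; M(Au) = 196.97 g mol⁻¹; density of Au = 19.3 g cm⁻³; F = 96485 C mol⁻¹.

4.17 μm

Q = I·t = 0.8940 × 6200.0 = 5543 C; n(e⁻) = 0.05745 mol.
n(Au) = n(e⁻)/3 = 0.01915 mol, so m = 0.01915 × 196.97 = 3.772 g.
Volume = m/ρ = 3.772 / 19.3 = 0.1954 cm³.
Thickness = V/A = 0.1954 / 469 = 4.17 × 10⁻⁴ cm = 4.17 μm.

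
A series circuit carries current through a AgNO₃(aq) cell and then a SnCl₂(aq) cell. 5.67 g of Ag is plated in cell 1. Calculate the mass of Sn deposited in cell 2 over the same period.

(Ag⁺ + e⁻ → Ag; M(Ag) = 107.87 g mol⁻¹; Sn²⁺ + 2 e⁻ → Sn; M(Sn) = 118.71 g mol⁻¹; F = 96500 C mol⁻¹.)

3.12 g

n(Ag) = 5.67 / 107.87 = 0.05256 mol.
Since Ag⁺ + e⁻ → Ag, n(e⁻) passed = 1 × 0.05256 = 0.05256 mol.
Cells in series carry the same charge, so the same 0.05256 mol of electrons passes through cell 2.
Sn²⁺ + 2 e⁻ → Sn, so n(Sn) = 0.05256 / 2 = 0.02628 mol.
m(Sn) = 0.02628 × 118.71 = 3.12 g.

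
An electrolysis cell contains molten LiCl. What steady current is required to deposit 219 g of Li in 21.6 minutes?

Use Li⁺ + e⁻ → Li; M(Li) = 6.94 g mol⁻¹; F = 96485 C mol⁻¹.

2350 A

n(Li) = 219 / 6.94 = 31.56 mol.
n(e⁻) = 1 × 31.56 = 31.56 mol.
Q = n(e⁻)·F = 31.56 × 96485 = 3045000 C.
I = Q/t = 3045000 / 1296.0 s = 2350 A.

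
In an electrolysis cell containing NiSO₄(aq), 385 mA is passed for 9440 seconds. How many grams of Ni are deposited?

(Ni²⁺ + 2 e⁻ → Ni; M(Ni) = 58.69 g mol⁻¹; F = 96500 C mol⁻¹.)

1.11 g

Q = I·t = 0.3850 A × 9440.0 s = 3634 C.
n(e⁻) = Q/F = 3634 / 96500 = 0.03766 mol.
Ni²⁺ + 2 e⁻ → Ni, so n(Ni) = n(e⁻)/2 = 0.01883 mol.
m = n·M = 0.01883 × 58.69 = 1.11 g.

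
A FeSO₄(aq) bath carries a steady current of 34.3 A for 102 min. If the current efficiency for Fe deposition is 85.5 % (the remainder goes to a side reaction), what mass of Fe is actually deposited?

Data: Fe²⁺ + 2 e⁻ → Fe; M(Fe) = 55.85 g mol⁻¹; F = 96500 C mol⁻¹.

Q = I·t = 34.30 × 6120.0 = 209900 C.
n(e⁻) = 209900/96500 = 2.175 mol; theoretically n(Fe) = 2.175/2 = 1.088 mol, m_theo = 60.75 g.
At 85.5 % efficiency, m_actual = 0.855 × 60.75 = 51.9 g.

51.9 g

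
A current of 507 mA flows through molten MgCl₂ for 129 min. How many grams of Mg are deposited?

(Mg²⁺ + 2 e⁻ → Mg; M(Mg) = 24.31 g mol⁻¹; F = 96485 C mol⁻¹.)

0.494 g

Q = I·t = 0.5070 A × 7740.0 s = 3924 C.
n(e⁻) = Q/F = 3924 / 96485 = 0.04067 mol.
Mg²⁺ + 2 e⁻ → Mg, so n(Mg) = n(e⁻)/2 = 0.02034 mol.
m = n·M = 0.02034 × 24.31 = 0.494 g.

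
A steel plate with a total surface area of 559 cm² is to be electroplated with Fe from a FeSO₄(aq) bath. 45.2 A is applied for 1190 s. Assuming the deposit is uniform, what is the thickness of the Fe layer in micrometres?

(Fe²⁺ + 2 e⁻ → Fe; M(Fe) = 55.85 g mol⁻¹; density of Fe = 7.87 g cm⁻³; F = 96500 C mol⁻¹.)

35.4 μm

Q = I·t = 45.20 × 1190.0 = 53790 C; n(e⁻) = 0.5574 mol.
n(Fe) = n(e⁻)/2 = 0.2787 mol, so m = 0.2787 × 55.85 = 15.57 g.
Volume = m/ρ = 15.57 / 7.87 = 1.978 cm³.
Thickness = V/A = 1.978 / 559 = 0.00354 cm = 35.4 μm.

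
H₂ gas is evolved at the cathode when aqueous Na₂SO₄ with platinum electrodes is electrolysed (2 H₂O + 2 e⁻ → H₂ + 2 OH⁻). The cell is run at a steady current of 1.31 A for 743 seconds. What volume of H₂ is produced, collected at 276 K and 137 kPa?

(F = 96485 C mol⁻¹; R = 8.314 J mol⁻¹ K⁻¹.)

Q = I·t = 1.310 A × 743.00 s = 973.3 C.
n(e⁻) = Q/F = 973.3 / 96485 = 0.01009 mol.
2 electrons are transferred per H₂ molecule, so n(H₂) = 0.01009 / 2 = 0.005044 mol.
V = nRT/P = (0.005044 × 8.314 × 276) / (137 × 10³ Pa) = 8.45 × 10⁻⁵ m³ = 0.0845 L.

0.0845 L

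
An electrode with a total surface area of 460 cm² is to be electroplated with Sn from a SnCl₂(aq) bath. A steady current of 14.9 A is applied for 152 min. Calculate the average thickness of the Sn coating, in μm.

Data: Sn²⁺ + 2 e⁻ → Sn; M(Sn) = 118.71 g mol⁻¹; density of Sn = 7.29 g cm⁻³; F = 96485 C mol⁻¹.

249 μm

Q = I·t = 14.90 × 9120.0 = 135900 C; n(e⁻) = 1.408 mol.
n(Sn) = n(e⁻)/2 = 0.7042 mol, so m = 0.7042 × 118.71 = 83.59 g.
Volume = m/ρ = 83.59 / 7.29 = 11.47 cm³.
Thickness = V/A = 11.47 / 460 = 0.0249 cm = 249 μm.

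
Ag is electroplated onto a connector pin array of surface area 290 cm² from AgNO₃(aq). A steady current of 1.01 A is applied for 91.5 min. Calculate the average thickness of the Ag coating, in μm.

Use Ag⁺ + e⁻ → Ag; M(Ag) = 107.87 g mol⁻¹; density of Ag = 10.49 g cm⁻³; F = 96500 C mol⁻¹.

Q = I·t = 1.010 × 5490.0 = 5545 C; n(e⁻) = 0.05746 mol.
n(Ag) = n(e⁻)/1 = 0.05746 mol, so m = 0.05746 × 107.87 = 6.198 g.
Volume = m/ρ = 6.198 / 10.49 = 0.5909 cm³.
Thickness = V/A = 0.5909 / 290 = 0.00204 cm = 20.4 μm.

20.4 μm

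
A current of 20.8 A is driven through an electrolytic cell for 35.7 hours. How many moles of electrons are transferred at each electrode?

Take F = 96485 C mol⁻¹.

Q = I·t = 20.80 A × 128520 s = 2673000 C.
n(e⁻) = Q/F = 2673000 / 96485 = 27.7 mol.

27.7 mol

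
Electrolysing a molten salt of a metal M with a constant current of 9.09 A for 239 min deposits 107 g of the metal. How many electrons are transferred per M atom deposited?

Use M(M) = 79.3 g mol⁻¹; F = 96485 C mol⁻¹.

Q = I·t = 9.090 A × 14340 s = 130400 C, so n(e⁻) = 130400/96485 = 1.351 mol.
n(M) deposited = 107 / 79.3 = 1.349 mol.
Electrons per atom = n(e⁻)/n(M) = 1.351 / 1.349 = 1.00 ≈ 1, so the ion is M⁺.

1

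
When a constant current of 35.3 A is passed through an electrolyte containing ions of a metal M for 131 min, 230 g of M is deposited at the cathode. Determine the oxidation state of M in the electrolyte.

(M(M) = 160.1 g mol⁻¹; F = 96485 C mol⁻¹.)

+2

Q = I·t = 35.30 A × 7860.0 s = 277500 C, so n(e⁻) = 277500/96485 = 2.876 mol.
n(M) deposited = 230 / 160.1 = 1.437 mol.
Electrons per atom = n(e⁻)/n(M) = 2.876 / 1.437 = 2.00 ≈ 2, so the ion is M²⁺.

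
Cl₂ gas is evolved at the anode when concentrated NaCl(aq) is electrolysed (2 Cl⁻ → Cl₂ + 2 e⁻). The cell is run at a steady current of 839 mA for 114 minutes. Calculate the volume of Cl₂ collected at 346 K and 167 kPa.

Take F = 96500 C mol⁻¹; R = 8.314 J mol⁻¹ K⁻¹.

Q = I·t = 0.8390 A × 6840.0 s = 5739 C.
n(e⁻) = Q/F = 5739 / 96500 = 0.05947 mol.
2 electrons are transferred per Cl₂ molecule, so n(Cl₂) = 0.05947 / 2 = 0.02973 mol.
V = nRT/P = (0.02973 × 8.314 × 346) / (167 × 10³ Pa) = 5.12 × 10⁻⁴ m³ = 0.512 L.

0.512 L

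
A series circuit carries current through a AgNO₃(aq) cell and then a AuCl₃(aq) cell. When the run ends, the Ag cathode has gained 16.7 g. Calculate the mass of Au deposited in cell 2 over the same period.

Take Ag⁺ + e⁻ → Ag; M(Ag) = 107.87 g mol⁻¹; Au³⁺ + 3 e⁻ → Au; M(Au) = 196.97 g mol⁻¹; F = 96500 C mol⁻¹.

10.2 g

n(Ag) = 16.7 / 107.87 = 0.1548 mol.
Since Ag⁺ + e⁻ → Ag, n(e⁻) passed = 1 × 0.1548 = 0.1548 mol.
Cells in series carry the same charge, so the same 0.1548 mol of electrons passes through cell 2.
Au³⁺ + 3 e⁻ → Au, so n(Au) = 0.1548 / 3 = 0.05161 mol.
m(Au) = 0.05161 × 196.97 = 10.2 g.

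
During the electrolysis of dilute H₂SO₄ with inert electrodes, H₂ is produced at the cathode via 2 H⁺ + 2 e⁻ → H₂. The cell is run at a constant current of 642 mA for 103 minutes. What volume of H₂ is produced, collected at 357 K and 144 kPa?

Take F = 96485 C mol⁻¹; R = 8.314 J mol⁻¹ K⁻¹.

0.424 L

Q = I·t = 0.6420 A × 6180.0 s = 3968 C.
n(e⁻) = Q/F = 3968 / 96485 = 0.04112 mol.
2 electrons are transferred per H₂ molecule, so n(H₂) = 0.04112 / 2 = 0.02056 mol.
V = nRT/P = (0.02056 × 8.314 × 357) / (144 × 10³ Pa) = 4.24 × 10⁻⁴ m³ = 0.424 L.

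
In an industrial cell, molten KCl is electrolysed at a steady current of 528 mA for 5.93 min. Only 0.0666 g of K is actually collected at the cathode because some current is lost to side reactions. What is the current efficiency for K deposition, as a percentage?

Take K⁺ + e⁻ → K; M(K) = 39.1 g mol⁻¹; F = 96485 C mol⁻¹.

87.5 %

Q = I·t = 0.5280 × 355.80 = 187.9 C; n(e⁻) = 187.9/96485 = 0.001947 mol.
Theoretical n(K) = n(e⁻)/1 = 0.001947 mol, i.e. m_theo = 0.001947 × 39.1 = 0.07613 g.
Efficiency = m_actual / m_theo = 0.0666 / 0.07613 = 87.5 %.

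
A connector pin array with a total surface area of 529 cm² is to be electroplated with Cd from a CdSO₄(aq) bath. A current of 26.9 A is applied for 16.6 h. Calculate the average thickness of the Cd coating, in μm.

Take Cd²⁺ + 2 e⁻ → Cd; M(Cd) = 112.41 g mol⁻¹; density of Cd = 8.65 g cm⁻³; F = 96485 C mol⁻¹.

Q = I·t = 26.90 × 59760 = 1608000 C; n(e⁻) = 16.66 mol.
n(Cd) = n(e⁻)/2 = 8.331 mol, so m = 8.331 × 112.41 = 936.4 g.
Volume = m/ρ = 936.4 / 8.65 = 108.3 cm³.
Thickness = V/A = 108.3 / 529 = 0.205 cm = 2050 μm.

2050 μm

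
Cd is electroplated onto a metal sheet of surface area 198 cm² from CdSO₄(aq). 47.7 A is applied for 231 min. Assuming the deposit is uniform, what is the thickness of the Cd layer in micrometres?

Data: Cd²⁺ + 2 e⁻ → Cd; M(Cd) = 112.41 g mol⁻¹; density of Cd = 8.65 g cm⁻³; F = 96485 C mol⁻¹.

2250 μm

Q = I·t = 47.70 × 13860 = 661100 C; n(e⁻) = 6.852 mol.
n(Cd) = n(e⁻)/2 = 3.426 mol, so m = 3.426 × 112.41 = 385.1 g.
Volume = m/ρ = 385.1 / 8.65 = 44.52 cm³.
Thickness = V/A = 44.52 / 198 = 0.225 cm = 2250 μm.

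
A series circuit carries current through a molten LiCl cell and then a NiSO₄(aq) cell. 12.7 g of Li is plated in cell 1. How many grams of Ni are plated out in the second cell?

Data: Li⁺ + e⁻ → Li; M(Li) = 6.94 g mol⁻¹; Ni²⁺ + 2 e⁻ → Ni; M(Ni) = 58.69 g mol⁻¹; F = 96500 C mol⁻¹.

n(Li) = 12.7 / 6.94 = 1.830 mol.
Since Li⁺ + e⁻ → Li, n(e⁻) passed = 1 × 1.830 = 1.830 mol.
Cells in series carry the same charge, so the same 1.830 mol of electrons passes through cell 2.
Ni²⁺ + 2 e⁻ → Ni, so n(Ni) = 1.830 / 2 = 0.9150 mol.
m(Ni) = 0.9150 × 58.69 = 53.7 g.

53.7 g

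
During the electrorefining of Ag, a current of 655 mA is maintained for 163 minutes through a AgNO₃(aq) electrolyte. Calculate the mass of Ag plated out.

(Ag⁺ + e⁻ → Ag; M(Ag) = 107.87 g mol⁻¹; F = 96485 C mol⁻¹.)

7.16 g

Q = I·t = 0.6550 A × 9780.0 s = 6406 C.
n(e⁻) = Q/F = 6406 / 96485 = 0.06639 mol.
Ag⁺ + e⁻ → Ag, so n(Ag) = n(e⁻)/1 = 0.06639 mol.
m = n·M = 0.06639 × 107.87 = 7.16 g.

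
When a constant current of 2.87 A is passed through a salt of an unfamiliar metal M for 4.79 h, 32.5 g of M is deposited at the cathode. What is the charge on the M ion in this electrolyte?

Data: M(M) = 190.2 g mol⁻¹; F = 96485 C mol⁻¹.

+3

Q = I·t = 2.870 A × 17244 s = 49490 C, so n(e⁻) = 49490/96485 = 0.5129 mol.
n(M) deposited = 32.5 / 190.2 = 0.1709 mol.
Electrons per atom = n(e⁻)/n(M) = 0.5129 / 0.1709 = 3.00 ≈ 3, so the ion is M³⁺.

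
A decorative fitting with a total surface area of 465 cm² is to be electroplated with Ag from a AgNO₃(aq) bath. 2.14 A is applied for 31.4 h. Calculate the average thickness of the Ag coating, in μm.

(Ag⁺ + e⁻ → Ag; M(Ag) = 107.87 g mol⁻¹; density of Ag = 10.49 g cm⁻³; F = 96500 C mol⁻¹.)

Q = I·t = 2.140 × 113040 = 241900 C; n(e⁻) = 2.507 mol.
n(Ag) = n(e⁻)/1 = 2.507 mol, so m = 2.507 × 107.87 = 270.4 g.
Volume = m/ρ = 270.4 / 10.49 = 25.78 cm³.
Thickness = V/A = 25.78 / 465 = 0.0554 cm = 554 μm.

554 μm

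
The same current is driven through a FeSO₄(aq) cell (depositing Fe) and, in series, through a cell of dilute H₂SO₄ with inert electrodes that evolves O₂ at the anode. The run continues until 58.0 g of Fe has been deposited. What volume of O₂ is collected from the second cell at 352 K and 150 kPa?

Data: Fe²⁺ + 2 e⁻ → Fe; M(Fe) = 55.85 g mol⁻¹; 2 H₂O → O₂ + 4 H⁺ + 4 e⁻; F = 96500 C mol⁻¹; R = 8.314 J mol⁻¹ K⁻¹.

n(Fe) = 58.0 / 55.85 = 1.038 mol, so n(e⁻) = 2 × 1.038 = 2.077 mol.
The cells are in series, so the same 2.077 mol of electrons passes through the second cell.
2 H₂O → O₂ + 4 H⁺ + 4 e⁻ — 4 mol e⁻ per mol O₂, so n(O₂) = 2.077/4 = 0.5192 mol.
V = nRT/P = (0.5192 × 8.314 × 352) / (150 × 10³) = 0.0101 m³ = 10.1 L.

10.1 L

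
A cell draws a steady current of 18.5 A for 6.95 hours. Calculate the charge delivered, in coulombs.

Q = I·t = 18.50 A × 25020 s = 4.63 × 10⁵ C.

4.63 × 10⁵ C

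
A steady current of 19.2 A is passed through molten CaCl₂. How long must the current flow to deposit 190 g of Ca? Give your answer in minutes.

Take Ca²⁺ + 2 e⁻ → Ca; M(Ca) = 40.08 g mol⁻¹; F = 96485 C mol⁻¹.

n(Ca) = m/M = 190 / 40.08 = 4.741 mol.
Each Ca atom requires 2 electrons, so n(e⁻) = 2 × 4.741 = 9.481 mol.
Q = n(e⁻)·F = 9.481 × 96485 = 914800 C.
t = Q/I = 914800 / 19.20 A = 47640 s = 794 min.

794 min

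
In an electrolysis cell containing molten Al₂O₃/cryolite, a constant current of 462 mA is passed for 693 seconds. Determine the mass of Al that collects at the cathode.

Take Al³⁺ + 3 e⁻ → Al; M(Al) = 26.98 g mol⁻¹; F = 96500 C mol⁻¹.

Q = I·t = 0.4620 A × 693.00 s = 320.2 C.
n(e⁻) = Q/F = 320.2 / 96500 = 0.003318 mol.
Al³⁺ + 3 e⁻ → Al, so n(Al) = n(e⁻)/3 = 0.001106 mol.
m = n·M = 0.001106 × 26.98 = 0.0298 g.

0.0298 g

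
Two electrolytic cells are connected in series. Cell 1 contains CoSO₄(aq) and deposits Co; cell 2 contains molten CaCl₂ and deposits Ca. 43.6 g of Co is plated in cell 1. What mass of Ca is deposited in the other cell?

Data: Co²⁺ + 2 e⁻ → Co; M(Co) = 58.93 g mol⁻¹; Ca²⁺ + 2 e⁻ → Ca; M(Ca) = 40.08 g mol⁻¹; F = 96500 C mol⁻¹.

n(Co) = 43.6 / 58.93 = 0.7399 mol.
Since Co²⁺ + 2 e⁻ → Co, n(e⁻) passed = 2 × 0.7399 = 1.480 mol.
Cells in series carry the same charge, so the same 1.480 mol of electrons passes through cell 2.
Ca²⁺ + 2 e⁻ → Ca, so n(Ca) = 1.480 / 2 = 0.7399 mol.
m(Ca) = 0.7399 × 40.08 = 29.7 g.

29.7 g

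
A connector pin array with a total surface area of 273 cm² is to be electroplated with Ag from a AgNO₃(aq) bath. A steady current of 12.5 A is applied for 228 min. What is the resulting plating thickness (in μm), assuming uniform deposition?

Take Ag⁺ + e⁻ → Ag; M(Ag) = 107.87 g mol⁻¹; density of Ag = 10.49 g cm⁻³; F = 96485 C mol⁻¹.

Q = I·t = 12.50 × 13680 = 171000 C; n(e⁻) = 1.772 mol.
n(Ag) = n(e⁻)/1 = 1.772 mol, so m = 1.772 × 107.87 = 191.2 g.
Volume = m/ρ = 191.2 / 10.49 = 18.22 cm³.
Thickness = V/A = 18.22 / 273 = 0.0668 cm = 668 μm.

668 μm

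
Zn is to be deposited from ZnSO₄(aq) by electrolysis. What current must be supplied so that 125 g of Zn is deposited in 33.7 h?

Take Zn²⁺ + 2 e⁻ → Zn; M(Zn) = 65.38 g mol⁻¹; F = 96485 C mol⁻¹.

3.04 A

n(Zn) = 125 / 65.38 = 1.912 mol.
n(e⁻) = 2 × 1.912 = 3.824 mol.
Q = n(e⁻)·F = 3.824 × 96485 = 368900 C.
I = Q/t = 368900 / 121320 s = 3.04 A.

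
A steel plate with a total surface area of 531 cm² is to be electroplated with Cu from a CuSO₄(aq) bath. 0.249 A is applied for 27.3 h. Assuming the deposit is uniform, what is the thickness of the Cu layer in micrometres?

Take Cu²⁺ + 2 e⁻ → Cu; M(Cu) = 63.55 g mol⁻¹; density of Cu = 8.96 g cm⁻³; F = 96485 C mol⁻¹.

16.9 μm

Q = I·t = 0.2490 × 98280 = 24470 C; n(e⁻) = 0.2536 mol.
n(Cu) = n(e⁻)/2 = 0.1268 mol, so m = 0.1268 × 63.55 = 8.059 g.
Volume = m/ρ = 8.059 / 8.96 = 0.8995 cm³.
Thickness = V/A = 0.8995 / 531 = 0.00169 cm = 16.9 μm.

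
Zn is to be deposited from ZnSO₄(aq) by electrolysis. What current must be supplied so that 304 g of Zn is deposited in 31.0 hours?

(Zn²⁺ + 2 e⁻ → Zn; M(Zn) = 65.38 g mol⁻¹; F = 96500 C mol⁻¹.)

n(Zn) = 304 / 65.38 = 4.650 mol.
n(e⁻) = 2 × 4.650 = 9.299 mol.
Q = n(e⁻)·F = 9.299 × 96500 = 897400 C.
I = Q/t = 897400 / 111600 s = 8.04 A.

8.04 A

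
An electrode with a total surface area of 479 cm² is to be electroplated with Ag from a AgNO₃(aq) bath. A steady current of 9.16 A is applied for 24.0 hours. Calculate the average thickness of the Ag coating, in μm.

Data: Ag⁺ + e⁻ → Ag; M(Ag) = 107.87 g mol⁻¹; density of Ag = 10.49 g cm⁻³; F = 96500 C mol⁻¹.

Q = I·t = 9.160 × 86400 = 791400 C; n(e⁻) = 8.201 mol.
n(Ag) = n(e⁻)/1 = 8.201 mol, so m = 8.201 × 107.87 = 884.7 g.
Volume = m/ρ = 884.7 / 10.49 = 84.33 cm³.
Thickness = V/A = 84.33 / 479 = 0.176 cm = 1760 μm.

1760 μm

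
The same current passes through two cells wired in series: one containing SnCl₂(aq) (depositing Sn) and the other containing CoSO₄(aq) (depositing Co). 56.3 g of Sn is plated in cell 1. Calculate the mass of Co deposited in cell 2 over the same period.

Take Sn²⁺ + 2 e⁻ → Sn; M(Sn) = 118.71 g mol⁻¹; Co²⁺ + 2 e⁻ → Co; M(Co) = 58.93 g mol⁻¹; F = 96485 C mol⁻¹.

n(Sn) = 56.3 / 118.71 = 0.4743 mol.
Since Sn²⁺ + 2 e⁻ → Sn, n(e⁻) passed = 2 × 0.4743 = 0.9485 mol.
Cells in series carry the same charge, so the same 0.9485 mol of electrons passes through cell 2.
Co²⁺ + 2 e⁻ → Co, so n(Co) = 0.9485 / 2 = 0.4743 mol.
m(Co) = 0.4743 × 58.93 = 27.9 g.

27.9 g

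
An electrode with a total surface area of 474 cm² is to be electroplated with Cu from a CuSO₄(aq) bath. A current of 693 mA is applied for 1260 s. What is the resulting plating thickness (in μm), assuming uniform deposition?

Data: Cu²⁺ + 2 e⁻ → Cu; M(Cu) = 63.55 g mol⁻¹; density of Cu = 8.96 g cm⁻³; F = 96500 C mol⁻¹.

Q = I·t = 0.6930 × 1260.0 = 873.2 C; n(e⁻) = 0.009048 mol.
n(Cu) = n(e⁻)/2 = 0.004524 mol, so m = 0.004524 × 63.55 = 0.2875 g.
Volume = m/ρ = 0.2875 / 8.96 = 0.03209 cm³.
Thickness = V/A = 0.03209 / 474 = 6.77 × 10⁻⁵ cm = 0.677 μm.

0.677 μm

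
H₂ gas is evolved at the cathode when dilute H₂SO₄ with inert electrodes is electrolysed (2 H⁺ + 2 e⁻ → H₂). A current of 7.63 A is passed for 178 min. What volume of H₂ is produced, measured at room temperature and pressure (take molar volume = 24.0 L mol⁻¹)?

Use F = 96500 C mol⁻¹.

Q = I·t = 7.630 A × 10680 s = 81490 C.
n(e⁻) = Q/F = 81490 / 96500 = 0.8444 mol.
2 electrons are transferred per H₂ molecule, so n(H₂) = 0.8444 / 2 = 0.4222 mol.
V = n × V_m = 0.4222 × 24.0 = 10.1 L.

10.1 L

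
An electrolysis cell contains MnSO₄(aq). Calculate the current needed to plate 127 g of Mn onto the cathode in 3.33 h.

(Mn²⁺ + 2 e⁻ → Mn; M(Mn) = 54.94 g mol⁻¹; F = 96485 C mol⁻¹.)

37.2 A

n(Mn) = 127 / 54.94 = 2.312 mol.
n(e⁻) = 2 × 2.312 = 4.623 mol.
Q = n(e⁻)·F = 4.623 × 96485 = 446100 C.
I = Q/t = 446100 / 11988 s = 37.2 A.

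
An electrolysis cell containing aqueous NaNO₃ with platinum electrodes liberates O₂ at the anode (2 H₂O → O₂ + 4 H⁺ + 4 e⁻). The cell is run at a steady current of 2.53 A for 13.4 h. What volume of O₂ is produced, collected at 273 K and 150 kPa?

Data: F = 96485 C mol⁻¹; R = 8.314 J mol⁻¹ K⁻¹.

Q = I·t = 2.530 A × 48240 s = 122000 C.
n(e⁻) = Q/F = 122000 / 96485 = 1.265 mol.
4 electrons are transferred per O₂ molecule, so n(O₂) = 1.265 / 4 = 0.3162 mol.
V = nRT/P = (0.3162 × 8.314 × 273) / (150 × 10³ Pa) = 0.00479 m³ = 4.79 L.

4.79 L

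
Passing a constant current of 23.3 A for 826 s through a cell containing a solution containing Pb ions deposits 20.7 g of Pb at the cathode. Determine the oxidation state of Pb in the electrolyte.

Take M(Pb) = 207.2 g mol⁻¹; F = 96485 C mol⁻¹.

Q = I·t = 23.30 A × 826.00 s = 19250 C, so n(e⁻) = 19250/96485 = 0.1995 mol.
n(Pb) deposited = 20.7 / 207.2 = 0.09990 mol.
Electrons per atom = n(e⁻)/n(Pb) = 0.1995 / 0.09990 = 2.00 ≈ 2, so the ion is Pb²⁺.

+2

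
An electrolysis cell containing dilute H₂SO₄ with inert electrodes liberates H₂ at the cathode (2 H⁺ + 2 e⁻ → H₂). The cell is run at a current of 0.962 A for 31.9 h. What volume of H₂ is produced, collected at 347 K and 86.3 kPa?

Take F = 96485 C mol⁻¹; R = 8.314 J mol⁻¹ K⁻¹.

19.1 L

Q = I·t = 0.9620 A × 114840 s = 110500 C.
n(e⁻) = Q/F = 110500 / 96485 = 1.145 mol.
2 electrons are transferred per H₂ molecule, so n(H₂) = 1.145 / 2 = 0.5725 mol.
V = nRT/P = (0.5725 × 8.314 × 347) / (86.3 × 10³ Pa) = 0.0191 m³ = 19.1 L.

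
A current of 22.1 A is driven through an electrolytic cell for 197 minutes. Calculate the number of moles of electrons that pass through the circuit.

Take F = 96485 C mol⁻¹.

Q = I·t = 22.10 A × 11820 s = 261200 C.
n(e⁻) = Q/F = 261200 / 96485 = 2.71 mol.

2.71 mol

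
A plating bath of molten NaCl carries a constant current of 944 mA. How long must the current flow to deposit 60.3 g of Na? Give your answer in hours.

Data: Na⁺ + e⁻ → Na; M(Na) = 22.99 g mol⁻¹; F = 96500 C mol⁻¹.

n(Na) = m/M = 60.3 / 22.99 = 2.623 mol.
Each Na atom requires 1 electron, so n(e⁻) = 1 × 2.623 = 2.623 mol.
Q = n(e⁻)·F = 2.623 × 96500 = 253100 C.
t = Q/I = 253100 / 0.9440 A = 268100 s = 74.5 h.

74.5 h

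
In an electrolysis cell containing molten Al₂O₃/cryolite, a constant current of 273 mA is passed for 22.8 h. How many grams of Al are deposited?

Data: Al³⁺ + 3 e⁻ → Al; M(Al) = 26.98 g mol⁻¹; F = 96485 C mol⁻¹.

2.09 g

Q = I·t = 0.2730 A × 82080 s = 22410 C.
n(e⁻) = Q/F = 22410 / 96485 = 0.2322 mol.
Al³⁺ + 3 e⁻ → Al, so n(Al) = n(e⁻)/3 = 0.07741 mol.
m = n·M = 0.07741 × 26.98 = 2.09 g.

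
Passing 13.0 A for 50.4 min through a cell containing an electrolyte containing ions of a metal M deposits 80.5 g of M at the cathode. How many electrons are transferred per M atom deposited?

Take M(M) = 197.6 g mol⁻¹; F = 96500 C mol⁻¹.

Q = I·t = 13.00 A × 3024.0 s = 39310 C, so n(e⁻) = 39310/96500 = 0.4074 mol.
n(M) deposited = 80.5 / 197.6 = 0.4074 mol.
Electrons per atom = n(e⁻)/n(M) = 0.4074 / 0.4074 = 1.00 ≈ 1, so the ion is M⁺.

1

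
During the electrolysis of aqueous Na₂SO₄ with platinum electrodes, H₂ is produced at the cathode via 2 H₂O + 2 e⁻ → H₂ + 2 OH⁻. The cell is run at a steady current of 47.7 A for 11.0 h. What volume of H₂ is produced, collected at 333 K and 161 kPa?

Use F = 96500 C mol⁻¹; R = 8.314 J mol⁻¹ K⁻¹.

168 L

Q = I·t = 47.70 A × 39600 s = 1889000 C.
n(e⁻) = Q/F = 1889000 / 96500 = 19.57 mol.
2 electrons are transferred per H₂ molecule, so n(H₂) = 19.57 / 2 = 9.787 mol.
V = nRT/P = (9.787 × 8.314 × 333) / (161 × 10³ Pa) = 0.168 m³ = 168 L.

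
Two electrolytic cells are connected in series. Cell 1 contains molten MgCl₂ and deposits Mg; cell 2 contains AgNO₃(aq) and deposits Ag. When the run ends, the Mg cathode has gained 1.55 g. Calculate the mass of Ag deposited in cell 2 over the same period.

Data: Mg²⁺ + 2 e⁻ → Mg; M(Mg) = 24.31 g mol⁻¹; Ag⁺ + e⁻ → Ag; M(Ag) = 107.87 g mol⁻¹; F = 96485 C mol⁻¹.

13.8 g

n(Mg) = 1.55 / 24.31 = 0.06376 mol.
Since Mg²⁺ + 2 e⁻ → Mg, n(e⁻) passed = 2 × 0.06376 = 0.1275 mol.
Cells in series carry the same charge, so the same 0.1275 mol of electrons passes through cell 2.
Ag⁺ + e⁻ → Ag, so n(Ag) = 0.1275 / 1 = 0.1275 mol.
m(Ag) = 0.1275 × 107.87 = 13.8 g.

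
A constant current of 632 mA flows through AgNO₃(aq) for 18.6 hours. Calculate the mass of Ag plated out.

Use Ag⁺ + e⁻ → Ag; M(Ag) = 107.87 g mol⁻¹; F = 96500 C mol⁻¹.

47.3 g

Q = I·t = 0.6320 A × 66960 s = 42320 C.
n(e⁻) = Q/F = 42320 / 96500 = 0.4385 mol.
Ag⁺ + e⁻ → Ag, so n(Ag) = n(e⁻)/1 = 0.4385 mol.
m = n·M = 0.4385 × 107.87 = 47.3 g.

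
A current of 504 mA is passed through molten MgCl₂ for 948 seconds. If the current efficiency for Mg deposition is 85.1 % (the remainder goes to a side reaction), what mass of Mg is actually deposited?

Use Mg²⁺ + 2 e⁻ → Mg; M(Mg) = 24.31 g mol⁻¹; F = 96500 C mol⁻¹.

Q = I·t = 0.5040 × 948.00 = 477.8 C.
n(e⁻) = 477.8/96500 = 0.004951 mol; theoretically n(Mg) = 0.004951/2 = 0.002476 mol, m_theo = 0.06018 g.
At 85.1 % efficiency, m_actual = 0.851 × 0.06018 = 0.0512 g.

0.0512 g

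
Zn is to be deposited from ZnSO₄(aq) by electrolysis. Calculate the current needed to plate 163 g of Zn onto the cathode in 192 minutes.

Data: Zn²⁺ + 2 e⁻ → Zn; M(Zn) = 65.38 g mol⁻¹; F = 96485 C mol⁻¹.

41.8 A

n(Zn) = 163 / 65.38 = 2.493 mol.
n(e⁻) = 2 × 2.493 = 4.986 mol.
Q = n(e⁻)·F = 4.986 × 96485 = 481100 C.
I = Q/t = 481100 / 11520 s = 41.8 A.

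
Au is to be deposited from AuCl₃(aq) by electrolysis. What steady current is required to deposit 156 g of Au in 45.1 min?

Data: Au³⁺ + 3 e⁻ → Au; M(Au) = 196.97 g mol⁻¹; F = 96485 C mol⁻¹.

n(Au) = 156 / 196.97 = 0.7920 mol.
n(e⁻) = 3 × 0.7920 = 2.376 mol.
Q = n(e⁻)·F = 2.376 × 96485 = 229200 C.
I = Q/t = 229200 / 2706.0 s = 84.7 A.

84.7 A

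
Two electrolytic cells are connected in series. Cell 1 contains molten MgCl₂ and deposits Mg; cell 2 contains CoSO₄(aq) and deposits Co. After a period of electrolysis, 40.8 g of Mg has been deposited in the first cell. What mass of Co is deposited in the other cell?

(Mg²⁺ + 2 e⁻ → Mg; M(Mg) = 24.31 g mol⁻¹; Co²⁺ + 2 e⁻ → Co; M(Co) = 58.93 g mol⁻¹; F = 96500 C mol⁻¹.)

98.9 g

n(Mg) = 40.8 / 24.31 = 1.678 mol.
Since Mg²⁺ + 2 e⁻ → Mg, n(e⁻) passed = 2 × 1.678 = 3.357 mol.
Cells in series carry the same charge, so the same 3.357 mol of electrons passes through cell 2.
Co²⁺ + 2 e⁻ → Co, so n(Co) = 3.357 / 2 = 1.678 mol.
m(Co) = 1.678 × 58.93 = 98.9 g.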